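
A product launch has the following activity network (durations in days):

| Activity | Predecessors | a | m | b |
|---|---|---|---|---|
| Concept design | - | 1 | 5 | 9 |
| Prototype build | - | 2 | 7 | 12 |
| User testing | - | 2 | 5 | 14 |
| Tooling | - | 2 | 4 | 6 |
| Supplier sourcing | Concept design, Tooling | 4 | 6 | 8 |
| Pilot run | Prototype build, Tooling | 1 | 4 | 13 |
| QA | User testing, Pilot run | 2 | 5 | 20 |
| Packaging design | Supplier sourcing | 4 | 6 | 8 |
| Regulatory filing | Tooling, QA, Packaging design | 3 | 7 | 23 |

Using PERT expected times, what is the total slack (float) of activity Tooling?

te_Concept design = (1 + 4·5 + 9)/6 = 30/6 = 5
te_Prototype build = (2 + 4·7 + 12)/6 = 42/6 = 7
te_User testing = (2 + 4·5 + 14)/6 = 36/6 = 6
te_Tooling = (2 + 4·4 + 6)/6 = 24/6 = 4
te_Supplier sourcing = (4 + 4·6 + 8)/6 = 36/6 = 6
te_Pilot run = (1 + 4·4 + 13)/6 = 30/6 = 5
te_QA = (2 + 4·5 + 20)/6 = 42/6 = 7
te_Packaging design = (4 + 4·6 + 8)/6 = 36/6 = 6
te_Regulatory filing = (3 + 4·7 + 23)/6 = 54/6 = 9

Forward pass:
ES_Concept design = 0; EF_Concept design = 5
ES_Prototype build = 0; EF_Prototype build = 7
ES_User testing = 0; EF_User testing = 6
ES_Tooling = 0; EF_Tooling = 4
ES_Supplier sourcing = max(EF_Concept design=5, EF_Tooling=4) = 5; EF_Supplier sourcing = 5+6 = 11
ES_Pilot run = max(EF_Prototype build=7, EF_Tooling=4) = 7; EF_Pilot run = 7+5 = 12
ES_QA = max(EF_User testing=6, EF_Pilot run=12) = 12; EF_QA = 12+7 = 19
ES_Packaging design = 11; EF_Packaging design = 11+6 = 17
ES_Regulatory filing = max(EF_Tooling=4, EF_QA=19, EF_Packaging design=17) = 19; EF_Regulatory filing = 19+9 = 28
Expected project duration μ = 28 days. Critical path: Prototype build → Pilot run → QA → Regulatory filing.

Backward pass:
LF_Regulatory filing = 28; LS_Regulatory filing = 28−9 = 19
LF_Packaging design = LS_Regulatory filing = 19; LS_Packaging design = 19−6 = 13
LF_QA = LS_Regulatory filing = 19; LS_QA = 19−7 = 12
LF_Pilot run = LS_QA = 12; LS_Pilot run = 12−5 = 7
LF_Supplier sourcing = LS_Packaging design = 13; LS_Supplier sourcing = 13−6 = 7
LF_Tooling = min(LS_Supplier sourcing=7, LS_Pilot run=7, LS_Regulatory filing=19) = 7; LS_Tooling = 7−4 = 3
LF_User testing = LS_QA = 12; LS_User testing = 12−6 = 6
LF_Prototype build = LS_Pilot run = 7; LS_Prototype build = 7−7 = 0
LF_Concept design = LS_Supplier sourcing = 7; LS_Concept design = 7−5 = 2
Slack_Tooling = LS_Tooling − ES_Tooling = 3 − 0 = 3

3 days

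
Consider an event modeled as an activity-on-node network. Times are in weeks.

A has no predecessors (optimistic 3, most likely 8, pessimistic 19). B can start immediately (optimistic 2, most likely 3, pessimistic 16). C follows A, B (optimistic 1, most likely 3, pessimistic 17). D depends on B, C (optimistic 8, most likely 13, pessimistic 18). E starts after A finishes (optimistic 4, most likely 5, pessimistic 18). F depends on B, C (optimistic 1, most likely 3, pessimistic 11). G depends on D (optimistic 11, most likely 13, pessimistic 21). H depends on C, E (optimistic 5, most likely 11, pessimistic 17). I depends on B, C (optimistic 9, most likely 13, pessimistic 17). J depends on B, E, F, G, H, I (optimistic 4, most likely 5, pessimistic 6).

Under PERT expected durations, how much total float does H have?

14 weeks

te_A = (3 + 4·8 + 19)/6 = 54/6 = 9
te_B = (2 + 4·3 + 16)/6 = 30/6 = 5
te_C = (1 + 4·3 + 17)/6 = 30/6 = 5
te_D = (8 + 4·13 + 18)/6 = 78/6 = 13
te_E = (4 + 4·5 + 18)/6 = 42/6 = 7
te_F = (1 + 4·3 + 11)/6 = 24/6 = 4
te_G = (11 + 4·13 + 21)/6 = 84/6 = 14
te_H = (5 + 4·11 + 17)/6 = 66/6 = 11
te_I = (9 + 4·13 + 17)/6 = 78/6 = 13
te_J = (4 + 4·5 + 6)/6 = 30/6 = 5

Forward pass:
ES_A = 0; EF_A = 9
ES_B = 0; EF_B = 5
ES_C = max(EF_A=9, EF_B=5) = 9; EF_C = 9+5 = 14
ES_D = max(EF_B=5, EF_C=14) = 14; EF_D = 14+13 = 27
ES_E = 9; EF_E = 9+7 = 16
ES_F = max(EF_B=5, EF_C=14) = 14; EF_F = 14+4 = 18
ES_G = 27; EF_G = 27+14 = 41
ES_H = max(EF_C=14, EF_E=16) = 16; EF_H = 16+11 = 27
ES_I = max(EF_B=5, EF_C=14) = 14; EF_I = 14+13 = 27
ES_J = max(EF_B=5, EF_E=16, EF_F=18, EF_G=41, EF_H=27, EF_I=27) = 41; EF_J = 41+5 = 46
Expected project duration μ = 46 weeks. Critical path: A → C → D → G → J.

Backward pass:
LF_J = 46; LS_J = 46−5 = 41
LF_I = LS_J = 41; LS_I = 41−13 = 28
LF_H = LS_J = 41; LS_H = 41−11 = 30
LF_G = LS_J = 41; LS_G = 41−14 = 27
LF_F = LS_J = 41; LS_F = 41−4 = 37
LF_E = min(LS_H=30, LS_J=41) = 30; LS_E = 30−7 = 23
LF_D = LS_G = 27; LS_D = 27−13 = 14
LF_C = min(LS_D=14, LS_F=37, LS_H=30, LS_I=28) = 14; LS_C = 14−5 = 9
LF_B = min(LS_C=9, LS_D=14, LS_F=37, LS_I=28, LS_J=41) = 9; LS_B = 9−5 = 4
LF_A = min(LS_C=9, LS_E=23) = 9; LS_A = 9−9 = 0
Slack_H = LS_H − ES_H = 30 − 16 = 14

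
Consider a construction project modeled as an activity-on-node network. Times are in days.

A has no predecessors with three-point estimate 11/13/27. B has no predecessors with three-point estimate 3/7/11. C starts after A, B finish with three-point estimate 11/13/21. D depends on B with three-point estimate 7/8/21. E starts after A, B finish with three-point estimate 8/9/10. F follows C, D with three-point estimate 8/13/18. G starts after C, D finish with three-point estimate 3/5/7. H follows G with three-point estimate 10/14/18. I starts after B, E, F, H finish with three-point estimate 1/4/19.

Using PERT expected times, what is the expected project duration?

te_A = (11 + 4·13 + 27)/6 = 90/6 = 15
te_B = (3 + 4·7 + 11)/6 = 42/6 = 7
te_C = (11 + 4·13 + 21)/6 = 84/6 = 14
te_D = (7 + 4·8 + 21)/6 = 60/6 = 10
te_E = (8 + 4·9 + 10)/6 = 54/6 = 9
te_F = (8 + 4·13 + 18)/6 = 78/6 = 13
te_G = (3 + 4·5 + 7)/6 = 30/6 = 5
te_H = (10 + 4·14 + 18)/6 = 84/6 = 14
te_I = (1 + 4·4 + 19)/6 = 36/6 = 6

Forward pass:
ES_A = 0; EF_A = 15
ES_B = 0; EF_B = 7
ES_C = max(EF_A=15, EF_B=7) = 15; EF_C = 15+14 = 29
ES_D = 7; EF_D = 7+10 = 17
ES_E = max(EF_A=15, EF_B=7) = 15; EF_E = 15+9 = 24
ES_F = max(EF_C=29, EF_D=17) = 29; EF_F = 29+13 = 42
ES_G = max(EF_C=29, EF_D=17) = 29; EF_G = 29+5 = 34
ES_H = 34; EF_H = 34+14 = 48
ES_I = max(EF_B=7, EF_E=24, EF_F=42, EF_H=48) = 48; EF_I = 48+6 = 54
Expected project duration μ = 54 days. Critical path: A → C → G → H → I.

54 days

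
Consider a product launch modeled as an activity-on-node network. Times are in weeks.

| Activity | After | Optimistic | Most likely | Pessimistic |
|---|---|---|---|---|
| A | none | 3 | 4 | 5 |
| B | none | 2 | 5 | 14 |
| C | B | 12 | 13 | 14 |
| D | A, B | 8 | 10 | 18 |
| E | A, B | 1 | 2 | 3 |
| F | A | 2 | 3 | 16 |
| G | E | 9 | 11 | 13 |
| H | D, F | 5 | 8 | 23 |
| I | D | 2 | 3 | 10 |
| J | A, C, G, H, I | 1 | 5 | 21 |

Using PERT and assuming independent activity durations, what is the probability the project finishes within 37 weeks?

te_A = (3 + 4·4 + 5)/6 = 24/6 = 4; σ²_A = ((5−3)/6)² = 0.111
te_B = (2 + 4·5 + 14)/6 = 36/6 = 6; σ²_B = ((14−2)/6)² = 4.000
te_C = (12 + 4·13 + 14)/6 = 78/6 = 13; σ²_C = ((14−12)/6)² = 0.111
te_D = (8 + 4·10 + 18)/6 = 66/6 = 11; σ²_D = ((18−8)/6)² = 2.778
te_E = (1 + 4·2 + 3)/6 = 12/6 = 2; σ²_E = ((3−1)/6)² = 0.111
te_F = (2 + 4·3 + 16)/6 = 30/6 = 5; σ²_F = ((16−2)/6)² = 5.444
te_G = (9 + 4·11 + 13)/6 = 66/6 = 11; σ²_G = ((13−9)/6)² = 0.444
te_H = (5 + 4·8 + 23)/6 = 60/6 = 10; σ²_H = ((23−5)/6)² = 9.000
te_I = (2 + 4·3 + 10)/6 = 24/6 = 4; σ²_I = ((10−2)/6)² = 1.778
te_J = (1 + 4·5 + 21)/6 = 42/6 = 7; σ²_J = ((21−1)/6)² = 11.111

Forward pass:
ES_A = 0; EF_A = 4
ES_B = 0; EF_B = 6
ES_C = 6; EF_C = 6+13 = 19
ES_D = max(EF_A=4, EF_B=6) = 6; EF_D = 6+11 = 17
ES_E = max(EF_A=4, EF_B=6) = 6; EF_E = 6+2 = 8
ES_F = 4; EF_F = 4+5 = 9
ES_G = 8; EF_G = 8+11 = 19
ES_H = max(EF_D=17, EF_F=9) = 17; EF_H = 17+10 = 27
ES_I = 17; EF_I = 17+4 = 21
ES_J = max(EF_A=4, EF_C=19, EF_G=19, EF_H=27, EF_I=21) = 27; EF_J = 27+7 = 34
Expected project duration μ = 34 weeks. Critical path: B → D → H → J.

Variance along critical path = 4.000 + 2.778 + 9.000 + 11.111 = 26.889; σ = √26.889 = 5.185 weeks.
Z = (37 − 34) / 5.185 = 0.579
P(T ≤ 37) = Φ(0.579) ≈ 0.719

0.719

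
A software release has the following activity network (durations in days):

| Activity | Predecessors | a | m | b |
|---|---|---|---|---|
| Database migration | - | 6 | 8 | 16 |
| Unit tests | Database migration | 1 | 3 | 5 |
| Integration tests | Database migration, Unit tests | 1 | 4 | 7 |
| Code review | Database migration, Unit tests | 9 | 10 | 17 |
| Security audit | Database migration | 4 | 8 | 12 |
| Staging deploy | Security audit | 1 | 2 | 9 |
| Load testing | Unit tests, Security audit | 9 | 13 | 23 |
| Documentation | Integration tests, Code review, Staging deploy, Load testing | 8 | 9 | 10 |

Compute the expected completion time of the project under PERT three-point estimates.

40 days

te_Database migration = (6 + 4·8 + 16)/6 = 54/6 = 9
te_Unit tests = (1 + 4·3 + 5)/6 = 18/6 = 3
te_Integration tests = (1 + 4·4 + 7)/6 = 24/6 = 4
te_Code review = (9 + 4·10 + 17)/6 = 66/6 = 11
te_Security audit = (4 + 4·8 + 12)/6 = 48/6 = 8
te_Staging deploy = (1 + 4·2 + 9)/6 = 18/6 = 3
te_Load testing = (9 + 4·13 + 23)/6 = 84/6 = 14
te_Documentation = (8 + 4·9 + 10)/6 = 54/6 = 9

Forward pass:
ES_Database migration = 0; EF_Database migration = 9
ES_Unit tests = 9; EF_Unit tests = 9+3 = 12
ES_Integration tests = max(EF_Database migration=9, EF_Unit tests=12) = 12; EF_Integration tests = 12+4 = 16
ES_Code review = max(EF_Database migration=9, EF_Unit tests=12) = 12; EF_Code review = 12+11 = 23
ES_Security audit = 9; EF_Security audit = 9+8 = 17
ES_Staging deploy = 17; EF_Staging deploy = 17+3 = 20
ES_Load testing = max(EF_Unit tests=12, EF_Security audit=17) = 17; EF_Load testing = 17+14 = 31
ES_Documentation = max(EF_Integration tests=16, EF_Code review=23, EF_Staging deploy=20, EF_Load testing=31) = 31; EF_Documentation = 31+9 = 40
Expected project duration μ = 40 days. Critical path: Database migration → Security audit → Load testing → Documentation.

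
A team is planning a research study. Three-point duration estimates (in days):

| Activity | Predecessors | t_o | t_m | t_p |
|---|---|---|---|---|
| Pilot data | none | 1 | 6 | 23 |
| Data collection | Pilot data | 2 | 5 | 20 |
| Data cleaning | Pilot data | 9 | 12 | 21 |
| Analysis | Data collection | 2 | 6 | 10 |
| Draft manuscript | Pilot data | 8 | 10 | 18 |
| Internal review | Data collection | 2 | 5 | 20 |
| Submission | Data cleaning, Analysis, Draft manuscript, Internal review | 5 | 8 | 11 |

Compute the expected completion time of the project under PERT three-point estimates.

30 days

te_Pilot data = (1 + 4·6 + 23)/6 = 48/6 = 8
te_Data collection = (2 + 4·5 + 20)/6 = 42/6 = 7
te_Data cleaning = (9 + 4·12 + 21)/6 = 78/6 = 13
te_Analysis = (2 + 4·6 + 10)/6 = 36/6 = 6
te_Draft manuscript = (8 + 4·10 + 18)/6 = 66/6 = 11
te_Internal review = (2 + 4·5 + 20)/6 = 42/6 = 7
te_Submission = (5 + 4·8 + 11)/6 = 48/6 = 8

Forward pass:
ES_Pilot data = 0; EF_Pilot data = 8
ES_Data collection = 8; EF_Data collection = 8+7 = 15
ES_Data cleaning = 8; EF_Data cleaning = 8+13 = 21
ES_Analysis = 15; EF_Analysis = 15+6 = 21
ES_Draft manuscript = 8; EF_Draft manuscript = 8+11 = 19
ES_Internal review = 15; EF_Internal review = 15+7 = 22
ES_Submission = max(EF_Data cleaning=21, EF_Analysis=21, EF_Draft manuscript=19, EF_Internal review=22) = 22; EF_Submission = 22+8 = 30
Expected project duration μ = 30 days. Critical path: Pilot data → Data collection → Internal review → Submission.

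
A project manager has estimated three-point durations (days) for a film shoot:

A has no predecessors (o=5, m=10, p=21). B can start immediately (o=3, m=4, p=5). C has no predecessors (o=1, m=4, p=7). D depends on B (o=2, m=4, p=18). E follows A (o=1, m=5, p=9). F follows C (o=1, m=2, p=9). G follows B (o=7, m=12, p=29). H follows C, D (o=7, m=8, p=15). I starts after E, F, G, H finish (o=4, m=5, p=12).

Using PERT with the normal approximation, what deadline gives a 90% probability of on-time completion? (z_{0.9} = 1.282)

te_A = (5 + 4·10 + 21)/6 = 66/6 = 11; σ²_A = ((21−5)/6)² = 7.111
te_B = (3 + 4·4 + 5)/6 = 24/6 = 4; σ²_B = ((5−3)/6)² = 0.111
te_C = (1 + 4·4 + 7)/6 = 24/6 = 4; σ²_C = ((7−1)/6)² = 1.000
te_D = (2 + 4·4 + 18)/6 = 36/6 = 6; σ²_D = ((18−2)/6)² = 7.111
te_E = (1 + 4·5 + 9)/6 = 30/6 = 5; σ²_E = ((9−1)/6)² = 1.778
te_F = (1 + 4·2 + 9)/6 = 18/6 = 3; σ²_F = ((9−1)/6)² = 1.778
te_G = (7 + 4·12 + 29)/6 = 84/6 = 14; σ²_G = ((29−7)/6)² = 13.444
te_H = (7 + 4·8 + 15)/6 = 54/6 = 9; σ²_H = ((15−7)/6)² = 1.778
te_I = (4 + 4·5 + 12)/6 = 36/6 = 6; σ²_I = ((12−4)/6)² = 1.778

Forward pass:
ES_A = 0; EF_A = 11
ES_B = 0; EF_B = 4
ES_C = 0; EF_C = 4
ES_D = 4; EF_D = 4+6 = 10
ES_E = 11; EF_E = 11+5 = 16
ES_F = 4; EF_F = 4+3 = 7
ES_G = 4; EF_G = 4+14 = 18
ES_H = max(EF_C=4, EF_D=10) = 10; EF_H = 10+9 = 19
ES_I = max(EF_E=16, EF_F=7, EF_G=18, EF_H=19) = 19; EF_I = 19+6 = 25
Expected project duration μ = 25 days. Critical path: B → D → H → I.

Variance along critical path = 0.111 + 7.111 + 1.778 + 1.778 = 10.778; σ = 3.283 days.
D = μ + z·σ = 25 + 1.282·3.283 = 29.2 days

29.2 days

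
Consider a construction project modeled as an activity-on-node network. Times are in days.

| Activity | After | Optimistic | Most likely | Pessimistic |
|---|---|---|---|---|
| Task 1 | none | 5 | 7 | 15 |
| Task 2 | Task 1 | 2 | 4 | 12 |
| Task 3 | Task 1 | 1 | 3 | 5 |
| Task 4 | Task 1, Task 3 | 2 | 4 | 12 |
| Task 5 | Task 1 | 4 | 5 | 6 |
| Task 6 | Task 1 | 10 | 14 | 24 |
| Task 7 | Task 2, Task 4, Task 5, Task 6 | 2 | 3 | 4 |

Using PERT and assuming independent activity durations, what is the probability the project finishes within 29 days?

0.851

te_Task 1 = (5 + 4·7 + 15)/6 = 48/6 = 8; σ²_Task 1 = ((15−5)/6)² = 2.778
te_Task 2 = (2 + 4·4 + 12)/6 = 30/6 = 5; σ²_Task 2 = ((12−2)/6)² = 2.778
te_Task 3 = (1 + 4·3 + 5)/6 = 18/6 = 3; σ²_Task 3 = ((5−1)/6)² = 0.444
te_Task 4 = (2 + 4·4 + 12)/6 = 30/6 = 5; σ²_Task 4 = ((12−2)/6)² = 2.778
te_Task 5 = (4 + 4·5 + 6)/6 = 30/6 = 5; σ²_Task 5 = ((6−4)/6)² = 0.111
te_Task 6 = (10 + 4·14 + 24)/6 = 90/6 = 15; σ²_Task 6 = ((24−10)/6)² = 5.444
te_Task 7 = (2 + 4·3 + 4)/6 = 18/6 = 3; σ²_Task 7 = ((4−2)/6)² = 0.111

Forward pass:
ES_Task 1 = 0; EF_Task 1 = 8
ES_Task 2 = 8; EF_Task 2 = 8+5 = 13
ES_Task 3 = 8; EF_Task 3 = 8+3 = 11
ES_Task 4 = max(EF_Task 1=8, EF_Task 3=11) = 11; EF_Task 4 = 11+5 = 16
ES_Task 5 = 8; EF_Task 5 = 8+5 = 13
ES_Task 6 = 8; EF_Task 6 = 8+15 = 23
ES_Task 7 = max(EF_Task 2=13, EF_Task 4=16, EF_Task 5=13, EF_Task 6=23) = 23; EF_Task 7 = 23+3 = 26
Expected project duration μ = 26 days. Critical path: Task 1 → Task 6 → Task 7.

Variance along critical path = 2.778 + 5.444 + 0.111 = 8.333; σ = √8.333 = 2.887 days.
Z = (29 − 26) / 2.887 = 1.039
P(T ≤ 29) = Φ(1.039) ≈ 0.851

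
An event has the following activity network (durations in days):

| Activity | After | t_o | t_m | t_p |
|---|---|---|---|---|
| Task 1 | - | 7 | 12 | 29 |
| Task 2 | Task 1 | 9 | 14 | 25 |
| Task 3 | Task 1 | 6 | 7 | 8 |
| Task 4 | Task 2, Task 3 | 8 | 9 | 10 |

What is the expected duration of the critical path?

te_Task 1 = (7 + 4·12 + 29)/6 = 84/6 = 14
te_Task 2 = (9 + 4·14 + 25)/6 = 90/6 = 15
te_Task 3 = (6 + 4·7 + 8)/6 = 42/6 = 7
te_Task 4 = (8 + 4·9 + 10)/6 = 54/6 = 9

Forward pass:
ES_Task 1 = 0; EF_Task 1 = 14
ES_Task 2 = 14; EF_Task 2 = 14+15 = 29
ES_Task 3 = 14; EF_Task 3 = 14+7 = 21
ES_Task 4 = max(EF_Task 2=29, EF_Task 3=21) = 29; EF_Task 4 = 29+9 = 38
Expected project duration μ = 38 days. Critical path: Task 1 → Task 2 → Task 4.

38 days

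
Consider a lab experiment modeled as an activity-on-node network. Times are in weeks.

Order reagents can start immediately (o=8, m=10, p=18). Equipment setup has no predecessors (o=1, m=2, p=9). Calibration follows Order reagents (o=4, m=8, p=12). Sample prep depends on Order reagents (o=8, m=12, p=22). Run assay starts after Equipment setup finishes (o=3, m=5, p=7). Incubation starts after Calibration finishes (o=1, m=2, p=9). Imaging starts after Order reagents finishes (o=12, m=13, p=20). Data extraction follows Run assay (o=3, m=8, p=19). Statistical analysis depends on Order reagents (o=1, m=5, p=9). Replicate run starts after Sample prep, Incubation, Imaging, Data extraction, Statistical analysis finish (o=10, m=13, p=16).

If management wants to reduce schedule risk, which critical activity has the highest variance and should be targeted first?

te_Order reagents = (8 + 4·10 + 18)/6 = 66/6 = 11; σ²_Order reagents = ((18−8)/6)² = 2.778
te_Equipment setup = (1 + 4·2 + 9)/6 = 18/6 = 3; σ²_Equipment setup = ((9−1)/6)² = 1.778
te_Calibration = (4 + 4·8 + 12)/6 = 48/6 = 8; σ²_Calibration = ((12−4)/6)² = 1.778
te_Sample prep = (8 + 4·12 + 22)/6 = 78/6 = 13; σ²_Sample prep = ((22−8)/6)² = 5.444
te_Run assay = (3 + 4·5 + 7)/6 = 30/6 = 5; σ²_Run assay = ((7−3)/6)² = 0.444
te_Incubation = (1 + 4·2 + 9)/6 = 18/6 = 3; σ²_Incubation = ((9−1)/6)² = 1.778
te_Imaging = (12 + 4·13 + 20)/6 = 84/6 = 14; σ²_Imaging = ((20−12)/6)² = 1.778
te_Data extraction = (3 + 4·8 + 19)/6 = 54/6 = 9; σ²_Data extraction = ((19−3)/6)² = 7.111
te_Statistical analysis = (1 + 4·5 + 9)/6 = 30/6 = 5; σ²_Statistical analysis = ((9−1)/6)² = 1.778
te_Replicate run = (10 + 4·13 + 16)/6 = 78/6 = 13; σ²_Replicate run = ((16−10)/6)² = 1.000

Forward pass:
ES_Order reagents = 0; EF_Order reagents = 11
ES_Equipment setup = 0; EF_Equipment setup = 3
ES_Calibration = 11; EF_Calibration = 11+8 = 19
ES_Sample prep = 11; EF_Sample prep = 11+13 = 24
ES_Run assay = 3; EF_Run assay = 3+5 = 8
ES_Incubation = 19; EF_Incubation = 19+3 = 22
ES_Imaging = 11; EF_Imaging = 11+14 = 25
ES_Data extraction = 8; EF_Data extraction = 8+9 = 17
ES_Statistical analysis = 11; EF_Statistical analysis = 11+5 = 16
ES_Replicate run = max(EF_Sample prep=24, EF_Incubation=22, EF_Imaging=25, EF_Data extraction=17, EF_Statistical analysis=16) = 25; EF_Replicate run = 25+13 = 38
Expected project duration μ = 38 weeks. Critical path: Order reagents → Imaging → Replicate run.

Variances on critical path: σ²_Order reagents=2.778, σ²_Imaging=1.778, σ²_Replicate run=1.000.
Largest is σ²_Order reagents = 2.778.

Order reagents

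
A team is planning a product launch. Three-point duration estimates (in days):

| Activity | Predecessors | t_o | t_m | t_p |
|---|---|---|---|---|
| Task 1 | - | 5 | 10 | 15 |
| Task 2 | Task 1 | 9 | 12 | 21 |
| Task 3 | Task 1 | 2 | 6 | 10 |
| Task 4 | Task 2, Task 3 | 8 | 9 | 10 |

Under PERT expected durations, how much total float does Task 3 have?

7 days

te_Task 1 = (5 + 4·10 + 15)/6 = 60/6 = 10
te_Task 2 = (9 + 4·12 + 21)/6 = 78/6 = 13
te_Task 3 = (2 + 4·6 + 10)/6 = 36/6 = 6
te_Task 4 = (8 + 4·9 + 10)/6 = 54/6 = 9

Forward pass:
ES_Task 1 = 0; EF_Task 1 = 10
ES_Task 2 = 10; EF_Task 2 = 10+13 = 23
ES_Task 3 = 10; EF_Task 3 = 10+6 = 16
ES_Task 4 = max(EF_Task 2=23, EF_Task 3=16) = 23; EF_Task 4 = 23+9 = 32
Expected project duration μ = 32 days. Critical path: Task 1 → Task 2 → Task 4.

Backward pass:
LF_Task 4 = 32; LS_Task 4 = 32−9 = 23
LF_Task 3 = LS_Task 4 = 23; LS_Task 3 = 23−6 = 17
LF_Task 2 = LS_Task 4 = 23; LS_Task 2 = 23−13 = 10
LF_Task 1 = min(LS_Task 2=10, LS_Task 3=17) = 10; LS_Task 1 = 10−10 = 0
Slack_Task 3 = LS_Task 3 − ES_Task 3 = 17 − 10 = 7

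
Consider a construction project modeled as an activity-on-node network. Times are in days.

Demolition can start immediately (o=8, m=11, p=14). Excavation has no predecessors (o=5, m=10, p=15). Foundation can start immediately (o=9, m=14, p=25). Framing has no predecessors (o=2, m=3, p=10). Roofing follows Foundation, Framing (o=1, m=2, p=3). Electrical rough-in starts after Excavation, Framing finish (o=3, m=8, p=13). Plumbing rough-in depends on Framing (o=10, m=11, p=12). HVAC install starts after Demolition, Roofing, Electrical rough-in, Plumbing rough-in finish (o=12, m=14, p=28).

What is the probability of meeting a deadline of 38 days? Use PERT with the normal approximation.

te_Demolition = (8 + 4·11 + 14)/6 = 66/6 = 11; σ²_Demolition = ((14−8)/6)² = 1.000
te_Excavation = (5 + 4·10 + 15)/6 = 60/6 = 10; σ²_Excavation = ((15−5)/6)² = 2.778
te_Foundation = (9 + 4·14 + 25)/6 = 90/6 = 15; σ²_Foundation = ((25−9)/6)² = 7.111
te_Framing = (2 + 4·3 + 10)/6 = 24/6 = 4; σ²_Framing = ((10−2)/6)² = 1.778
te_Roofing = (1 + 4·2 + 3)/6 = 12/6 = 2; σ²_Roofing = ((3−1)/6)² = 0.111
te_Electrical rough-in = (3 + 4·8 + 13)/6 = 48/6 = 8; σ²_Electrical rough-in = ((13−3)/6)² = 2.778
te_Plumbing rough-in = (10 + 4·11 + 12)/6 = 66/6 = 11; σ²_Plumbing rough-in = ((12−10)/6)² = 0.111
te_HVAC install = (12 + 4·14 + 28)/6 = 96/6 = 16; σ²_HVAC install = ((28−12)/6)² = 7.111

Forward pass:
ES_Demolition = 0; EF_Demolition = 11
ES_Excavation = 0; EF_Excavation = 10
ES_Foundation = 0; EF_Foundation = 15
ES_Framing = 0; EF_Framing = 4
ES_Roofing = max(EF_Foundation=15, EF_Framing=4) = 15; EF_Roofing = 15+2 = 17
ES_Electrical rough-in = max(EF_Excavation=10, EF_Framing=4) = 10; EF_Electrical rough-in = 10+8 = 18
ES_Plumbing rough-in = 4; EF_Plumbing rough-in = 4+11 = 15
ES_HVAC install = max(EF_Demolition=11, EF_Roofing=17, EF_Electrical rough-in=18, EF_Plumbing rough-in=15) = 18; EF_HVAC install = 18+16 = 34
Expected project duration μ = 34 days. Critical path: Excavation → Electrical rough-in → HVAC install.

Variance along critical path = 2.778 + 2.778 + 7.111 = 12.667; σ = √12.667 = 3.559 days.
Z = (38 − 34) / 3.559 = 1.124
P(T ≤ 38) = Φ(1.124) ≈ 0.869

0.869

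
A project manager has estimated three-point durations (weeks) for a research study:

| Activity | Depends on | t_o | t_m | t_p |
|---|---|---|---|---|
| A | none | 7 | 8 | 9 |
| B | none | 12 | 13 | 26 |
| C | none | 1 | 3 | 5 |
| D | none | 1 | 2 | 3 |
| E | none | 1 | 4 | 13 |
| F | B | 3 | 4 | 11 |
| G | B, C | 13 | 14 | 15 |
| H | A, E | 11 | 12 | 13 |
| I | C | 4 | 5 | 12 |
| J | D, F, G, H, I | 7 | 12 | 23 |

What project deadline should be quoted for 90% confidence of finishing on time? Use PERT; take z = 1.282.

46.6 weeks

te_A = (7 + 4·8 + 9)/6 = 48/6 = 8; σ²_A = ((9−7)/6)² = 0.111
te_B = (12 + 4·13 + 26)/6 = 90/6 = 15; σ²_B = ((26−12)/6)² = 5.444
te_C = (1 + 4·3 + 5)/6 = 18/6 = 3; σ²_C = ((5−1)/6)² = 0.444
te_D = (1 + 4·2 + 3)/6 = 12/6 = 2; σ²_D = ((3−1)/6)² = 0.111
te_E = (1 + 4·4 + 13)/6 = 30/6 = 5; σ²_E = ((13−1)/6)² = 4.000
te_F = (3 + 4·4 + 11)/6 = 30/6 = 5; σ²_F = ((11−3)/6)² = 1.778
te_G = (13 + 4·14 + 15)/6 = 84/6 = 14; σ²_G = ((15−13)/6)² = 0.111
te_H = (11 + 4·12 + 13)/6 = 72/6 = 12; σ²_H = ((13−11)/6)² = 0.111
te_I = (4 + 4·5 + 12)/6 = 36/6 = 6; σ²_I = ((12−4)/6)² = 1.778
te_J = (7 + 4·12 + 23)/6 = 78/6 = 13; σ²_J = ((23−7)/6)² = 7.111

Forward pass:
ES_A = 0; EF_A = 8
ES_B = 0; EF_B = 15
ES_C = 0; EF_C = 3
ES_D = 0; EF_D = 2
ES_E = 0; EF_E = 5
ES_F = 15; EF_F = 15+5 = 20
ES_G = max(EF_B=15, EF_C=3) = 15; EF_G = 15+14 = 29
ES_H = max(EF_A=8, EF_E=5) = 8; EF_H = 8+12 = 20
ES_I = 3; EF_I = 3+6 = 9
ES_J = max(EF_D=2, EF_F=20, EF_G=29, EF_H=20, EF_I=9) = 29; EF_J = 29+13 = 42
Expected project duration μ = 42 weeks. Critical path: B → G → J.

Variance along critical path = 5.444 + 0.111 + 7.111 = 12.667; σ = 3.559 weeks.
D = μ + z·σ = 42 + 1.282·3.559 = 46.6 weeks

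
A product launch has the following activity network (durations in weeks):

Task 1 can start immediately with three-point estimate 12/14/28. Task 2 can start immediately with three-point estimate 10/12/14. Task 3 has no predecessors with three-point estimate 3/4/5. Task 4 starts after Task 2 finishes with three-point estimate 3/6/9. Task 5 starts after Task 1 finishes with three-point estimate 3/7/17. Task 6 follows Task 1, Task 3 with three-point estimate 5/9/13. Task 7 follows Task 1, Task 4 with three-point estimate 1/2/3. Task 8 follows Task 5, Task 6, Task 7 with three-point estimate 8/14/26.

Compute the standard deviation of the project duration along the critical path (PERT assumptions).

4.23 weeks

te_Task 1 = (12 + 4·14 + 28)/6 = 96/6 = 16; σ²_Task 1 = ((28−12)/6)² = 7.111
te_Task 2 = (10 + 4·12 + 14)/6 = 72/6 = 12; σ²_Task 2 = ((14−10)/6)² = 0.444
te_Task 3 = (3 + 4·4 + 5)/6 = 24/6 = 4; σ²_Task 3 = ((5−3)/6)² = 0.111
te_Task 4 = (3 + 4·6 + 9)/6 = 36/6 = 6; σ²_Task 4 = ((9−3)/6)² = 1.000
te_Task 5 = (3 + 4·7 + 17)/6 = 48/6 = 8; σ²_Task 5 = ((17−3)/6)² = 5.444
te_Task 6 = (5 + 4·9 + 13)/6 = 54/6 = 9; σ²_Task 6 = ((13−5)/6)² = 1.778
te_Task 7 = (1 + 4·2 + 3)/6 = 12/6 = 2; σ²_Task 7 = ((3−1)/6)² = 0.111
te_Task 8 = (8 + 4·14 + 26)/6 = 90/6 = 15; σ²_Task 8 = ((26−8)/6)² = 9.000

Forward pass:
ES_Task 1 = 0; EF_Task 1 = 16
ES_Task 2 = 0; EF_Task 2 = 12
ES_Task 3 = 0; EF_Task 3 = 4
ES_Task 4 = 12; EF_Task 4 = 12+6 = 18
ES_Task 5 = 16; EF_Task 5 = 16+8 = 24
ES_Task 6 = max(EF_Task 1=16, EF_Task 3=4) = 16; EF_Task 6 = 16+9 = 25
ES_Task 7 = max(EF_Task 1=16, EF_Task 4=18) = 18; EF_Task 7 = 18+2 = 20
ES_Task 8 = max(EF_Task 5=24, EF_Task 6=25, EF_Task 7=20) = 25; EF_Task 8 = 25+15 = 40
Expected project duration μ = 40 weeks. Critical path: Task 1 → Task 6 → Task 8.

Variance along critical path = 7.111 + 1.778 + 9.000 = 17.889
σ = √17.889 = 4.230 weeks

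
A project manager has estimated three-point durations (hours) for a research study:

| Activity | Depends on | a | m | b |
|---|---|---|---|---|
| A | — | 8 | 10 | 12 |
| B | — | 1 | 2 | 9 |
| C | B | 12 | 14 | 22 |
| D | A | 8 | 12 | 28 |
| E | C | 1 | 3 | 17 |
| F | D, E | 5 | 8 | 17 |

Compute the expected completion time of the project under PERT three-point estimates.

33 hours

te_A = (8 + 4·10 + 12)/6 = 60/6 = 10
te_B = (1 + 4·2 + 9)/6 = 18/6 = 3
te_C = (12 + 4·14 + 22)/6 = 90/6 = 15
te_D = (8 + 4·12 + 28)/6 = 84/6 = 14
te_E = (1 + 4·3 + 17)/6 = 30/6 = 5
te_F = (5 + 4·8 + 17)/6 = 54/6 = 9

Forward pass:
ES_A = 0; EF_A = 10
ES_B = 0; EF_B = 3
ES_C = 3; EF_C = 3+15 = 18
ES_D = 10; EF_D = 10+14 = 24
ES_E = 18; EF_E = 18+5 = 23
ES_F = max(EF_D=24, EF_E=23) = 24; EF_F = 24+9 = 33
Expected project duration μ = 33 hours. Critical path: A → D → F.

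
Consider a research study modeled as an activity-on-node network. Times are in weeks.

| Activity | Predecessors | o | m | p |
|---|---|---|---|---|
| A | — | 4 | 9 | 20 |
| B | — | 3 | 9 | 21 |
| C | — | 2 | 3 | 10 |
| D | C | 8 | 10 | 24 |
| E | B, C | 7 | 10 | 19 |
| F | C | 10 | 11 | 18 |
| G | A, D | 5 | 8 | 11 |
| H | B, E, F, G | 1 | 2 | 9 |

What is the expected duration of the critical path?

27 weeks

te_A = (4 + 4·9 + 20)/6 = 60/6 = 10
te_B = (3 + 4·9 + 21)/6 = 60/6 = 10
te_C = (2 + 4·3 + 10)/6 = 24/6 = 4
te_D = (8 + 4·10 + 24)/6 = 72/6 = 12
te_E = (7 + 4·10 + 19)/6 = 66/6 = 11
te_F = (10 + 4·11 + 18)/6 = 72/6 = 12
te_G = (5 + 4·8 + 11)/6 = 48/6 = 8
te_H = (1 + 4·2 + 9)/6 = 18/6 = 3

Forward pass:
ES_A = 0; EF_A = 10
ES_B = 0; EF_B = 10
ES_C = 0; EF_C = 4
ES_D = 4; EF_D = 4+12 = 16
ES_E = max(EF_B=10, EF_C=4) = 10; EF_E = 10+11 = 21
ES_F = 4; EF_F = 4+12 = 16
ES_G = max(EF_A=10, EF_D=16) = 16; EF_G = 16+8 = 24
ES_H = max(EF_B=10, EF_E=21, EF_F=16, EF_G=24) = 24; EF_H = 24+3 = 27
Expected project duration μ = 27 weeks. Critical path: C → D → G → H.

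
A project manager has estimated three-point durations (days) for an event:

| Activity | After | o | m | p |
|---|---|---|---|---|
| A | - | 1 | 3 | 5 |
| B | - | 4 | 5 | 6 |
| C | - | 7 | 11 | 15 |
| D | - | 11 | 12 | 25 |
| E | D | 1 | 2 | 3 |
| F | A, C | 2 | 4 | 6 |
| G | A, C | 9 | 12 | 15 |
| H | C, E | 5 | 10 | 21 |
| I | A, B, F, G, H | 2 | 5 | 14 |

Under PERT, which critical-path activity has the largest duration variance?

te_A = (1 + 4·3 + 5)/6 = 18/6 = 3; σ²_A = ((5−1)/6)² = 0.444
te_B = (4 + 4·5 + 6)/6 = 30/6 = 5; σ²_B = ((6−4)/6)² = 0.111
te_C = (7 + 4·11 + 15)/6 = 66/6 = 11; σ²_C = ((15−7)/6)² = 1.778
te_D = (11 + 4·12 + 25)/6 = 84/6 = 14; σ²_D = ((25−11)/6)² = 5.444
te_E = (1 + 4·2 + 3)/6 = 12/6 = 2; σ²_E = ((3−1)/6)² = 0.111
te_F = (2 + 4·4 + 6)/6 = 24/6 = 4; σ²_F = ((6−2)/6)² = 0.444
te_G = (9 + 4·12 + 15)/6 = 72/6 = 12; σ²_G = ((15−9)/6)² = 1.000
te_H = (5 + 4·10 + 21)/6 = 66/6 = 11; σ²_H = ((21−5)/6)² = 7.111
te_I = (2 + 4·5 + 14)/6 = 36/6 = 6; σ²_I = ((14−2)/6)² = 4.000

Forward pass:
ES_A = 0; EF_A = 3
ES_B = 0; EF_B = 5
ES_C = 0; EF_C = 11
ES_D = 0; EF_D = 14
ES_E = 14; EF_E = 14+2 = 16
ES_F = max(EF_A=3, EF_C=11) = 11; EF_F = 11+4 = 15
ES_G = max(EF_A=3, EF_C=11) = 11; EF_G = 11+12 = 23
ES_H = max(EF_C=11, EF_E=16) = 16; EF_H = 16+11 = 27
ES_I = max(EF_A=3, EF_B=5, EF_F=15, EF_G=23, EF_H=27) = 27; EF_I = 27+6 = 33
Expected project duration μ = 33 days. Critical path: D → E → H → I.

Variances on critical path: σ²_D=5.444, σ²_E=0.111, σ²_H=7.111, σ²_I=4.000.
Largest is σ²_H = 7.111.

H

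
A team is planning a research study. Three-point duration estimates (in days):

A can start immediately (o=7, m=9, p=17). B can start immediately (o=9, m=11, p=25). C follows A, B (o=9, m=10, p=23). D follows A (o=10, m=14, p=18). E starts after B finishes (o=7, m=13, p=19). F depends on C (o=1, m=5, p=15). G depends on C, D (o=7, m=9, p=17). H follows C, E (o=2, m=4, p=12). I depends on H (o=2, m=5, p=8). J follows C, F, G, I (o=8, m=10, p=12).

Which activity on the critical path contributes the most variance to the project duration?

te_A = (7 + 4·9 + 17)/6 = 60/6 = 10; σ²_A = ((17−7)/6)² = 2.778
te_B = (9 + 4·11 + 25)/6 = 78/6 = 13; σ²_B = ((25−9)/6)² = 7.111
te_C = (9 + 4·10 + 23)/6 = 72/6 = 12; σ²_C = ((23−9)/6)² = 5.444
te_D = (10 + 4·14 + 18)/6 = 84/6 = 14; σ²_D = ((18−10)/6)² = 1.778
te_E = (7 + 4·13 + 19)/6 = 78/6 = 13; σ²_E = ((19−7)/6)² = 4.000
te_F = (1 + 4·5 + 15)/6 = 36/6 = 6; σ²_F = ((15−1)/6)² = 5.444
te_G = (7 + 4·9 + 17)/6 = 60/6 = 10; σ²_G = ((17−7)/6)² = 2.778
te_H = (2 + 4·4 + 12)/6 = 30/6 = 5; σ²_H = ((12−2)/6)² = 2.778
te_I = (2 + 4·5 + 8)/6 = 30/6 = 5; σ²_I = ((8−2)/6)² = 1.000
te_J = (8 + 4·10 + 12)/6 = 60/6 = 10; σ²_J = ((12−8)/6)² = 0.444

Forward pass:
ES_A = 0; EF_A = 10
ES_B = 0; EF_B = 13
ES_C = max(EF_A=10, EF_B=13) = 13; EF_C = 13+12 = 25
ES_D = 10; EF_D = 10+14 = 24
ES_E = 13; EF_E = 13+13 = 26
ES_F = 25; EF_F = 25+6 = 31
ES_G = max(EF_C=25, EF_D=24) = 25; EF_G = 25+10 = 35
ES_H = max(EF_C=25, EF_E=26) = 26; EF_H = 26+5 = 31
ES_I = 31; EF_I = 31+5 = 36
ES_J = max(EF_C=25, EF_F=31, EF_G=35, EF_I=36) = 36; EF_J = 36+10 = 46
Expected project duration μ = 46 days. Critical path: B → E → H → I → J.

Variances on critical path: σ²_B=7.111, σ²_E=4.000, σ²_H=2.778, σ²_I=1.000, σ²_J=0.444.
Largest is σ²_B = 7.111.

B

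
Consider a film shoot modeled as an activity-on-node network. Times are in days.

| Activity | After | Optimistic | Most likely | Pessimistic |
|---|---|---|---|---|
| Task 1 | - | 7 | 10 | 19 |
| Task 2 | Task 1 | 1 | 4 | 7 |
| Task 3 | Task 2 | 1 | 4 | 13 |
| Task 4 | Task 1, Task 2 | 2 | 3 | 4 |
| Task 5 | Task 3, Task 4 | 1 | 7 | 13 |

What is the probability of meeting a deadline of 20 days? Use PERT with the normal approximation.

0.026

te_Task 1 = (7 + 4·10 + 19)/6 = 66/6 = 11; σ²_Task 1 = ((19−7)/6)² = 4.000
te_Task 2 = (1 + 4·4 + 7)/6 = 24/6 = 4; σ²_Task 2 = ((7−1)/6)² = 1.000
te_Task 3 = (1 + 4·4 + 13)/6 = 30/6 = 5; σ²_Task 3 = ((13−1)/6)² = 4.000
te_Task 4 = (2 + 4·3 + 4)/6 = 18/6 = 3; σ²_Task 4 = ((4−2)/6)² = 0.111
te_Task 5 = (1 + 4·7 + 13)/6 = 42/6 = 7; σ²_Task 5 = ((13−1)/6)² = 4.000

Forward pass:
ES_Task 1 = 0; EF_Task 1 = 11
ES_Task 2 = 11; EF_Task 2 = 11+4 = 15
ES_Task 3 = 15; EF_Task 3 = 15+5 = 20
ES_Task 4 = max(EF_Task 1=11, EF_Task 2=15) = 15; EF_Task 4 = 15+3 = 18
ES_Task 5 = max(EF_Task 3=20, EF_Task 4=18) = 20; EF_Task 5 = 20+7 = 27
Expected project duration μ = 27 days. Critical path: Task 1 → Task 2 → Task 3 → Task 5.

Variance along critical path = 4.000 + 1.000 + 4.000 + 4.000 = 13.000; σ = √13.000 = 3.606 days.
Z = (20 − 27) / 3.606 = -1.941
P(T ≤ 20) = Φ(-1.941) ≈ 0.026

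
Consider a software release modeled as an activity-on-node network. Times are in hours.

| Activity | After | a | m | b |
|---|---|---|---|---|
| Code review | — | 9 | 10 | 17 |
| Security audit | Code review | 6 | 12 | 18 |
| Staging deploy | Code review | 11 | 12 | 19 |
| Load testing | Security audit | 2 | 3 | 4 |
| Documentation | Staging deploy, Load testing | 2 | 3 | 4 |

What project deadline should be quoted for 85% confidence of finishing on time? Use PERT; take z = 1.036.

31.5 hours

te_Code review = (9 + 4·10 + 17)/6 = 66/6 = 11; σ²_Code review = ((17−9)/6)² = 1.778
te_Security audit = (6 + 4·12 + 18)/6 = 72/6 = 12; σ²_Security audit = ((18−6)/6)² = 4.000
te_Staging deploy = (11 + 4·12 + 19)/6 = 78/6 = 13; σ²_Staging deploy = ((19−11)/6)² = 1.778
te_Load testing = (2 + 4·3 + 4)/6 = 18/6 = 3; σ²_Load testing = ((4−2)/6)² = 0.111
te_Documentation = (2 + 4·3 + 4)/6 = 18/6 = 3; σ²_Documentation = ((4−2)/6)² = 0.111

Forward pass:
ES_Code review = 0; EF_Code review = 11
ES_Security audit = 11; EF_Security audit = 11+12 = 23
ES_Staging deploy = 11; EF_Staging deploy = 11+13 = 24
ES_Load testing = 23; EF_Load testing = 23+3 = 26
ES_Documentation = max(EF_Staging deploy=24, EF_Load testing=26) = 26; EF_Documentation = 26+3 = 29
Expected project duration μ = 29 hours. Critical path: Code review → Security audit → Load testing → Documentation.

Variance along critical path = 1.778 + 4.000 + 0.111 + 0.111 = 6.000; σ = 2.449 hours.
D = μ + z·σ = 29 + 1.036·2.449 = 31.5 hours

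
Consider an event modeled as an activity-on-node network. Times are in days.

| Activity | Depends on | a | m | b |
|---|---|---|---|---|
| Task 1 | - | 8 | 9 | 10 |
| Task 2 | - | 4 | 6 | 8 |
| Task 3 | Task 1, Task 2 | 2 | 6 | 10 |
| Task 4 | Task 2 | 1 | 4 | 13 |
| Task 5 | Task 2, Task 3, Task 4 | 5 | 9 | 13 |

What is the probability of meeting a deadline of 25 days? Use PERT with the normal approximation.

0.699

te_Task 1 = (8 + 4·9 + 10)/6 = 54/6 = 9; σ²_Task 1 = ((10−8)/6)² = 0.111
te_Task 2 = (4 + 4·6 + 8)/6 = 36/6 = 6; σ²_Task 2 = ((8−4)/6)² = 0.444
te_Task 3 = (2 + 4·6 + 10)/6 = 36/6 = 6; σ²_Task 3 = ((10−2)/6)² = 1.778
te_Task 4 = (1 + 4·4 + 13)/6 = 30/6 = 5; σ²_Task 4 = ((13−1)/6)² = 4.000
te_Task 5 = (5 + 4·9 + 13)/6 = 54/6 = 9; σ²_Task 5 = ((13−5)/6)² = 1.778

Forward pass:
ES_Task 1 = 0; EF_Task 1 = 9
ES_Task 2 = 0; EF_Task 2 = 6
ES_Task 3 = max(EF_Task 1=9, EF_Task 2=6) = 9; EF_Task 3 = 9+6 = 15
ES_Task 4 = 6; EF_Task 4 = 6+5 = 11
ES_Task 5 = max(EF_Task 2=6, EF_Task 3=15, EF_Task 4=11) = 15; EF_Task 5 = 15+9 = 24
Expected project duration μ = 24 days. Critical path: Task 1 → Task 3 → Task 5.

Variance along critical path = 0.111 + 1.778 + 1.778 = 3.667; σ = √3.667 = 1.915 days.
Z = (25 − 24) / 1.915 = 0.522
P(T ≤ 25) = Φ(0.522) ≈ 0.699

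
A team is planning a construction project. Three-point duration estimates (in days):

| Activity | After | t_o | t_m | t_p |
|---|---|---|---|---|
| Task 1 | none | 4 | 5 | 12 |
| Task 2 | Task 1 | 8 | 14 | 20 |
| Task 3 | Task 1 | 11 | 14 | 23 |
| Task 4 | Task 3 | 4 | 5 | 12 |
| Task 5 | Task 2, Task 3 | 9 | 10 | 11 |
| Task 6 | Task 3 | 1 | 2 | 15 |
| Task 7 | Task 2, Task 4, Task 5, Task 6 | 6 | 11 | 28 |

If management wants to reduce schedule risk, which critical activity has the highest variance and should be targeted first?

te_Task 1 = (4 + 4·5 + 12)/6 = 36/6 = 6; σ²_Task 1 = ((12−4)/6)² = 1.778
te_Task 2 = (8 + 4·14 + 20)/6 = 84/6 = 14; σ²_Task 2 = ((20−8)/6)² = 4.000
te_Task 3 = (11 + 4·14 + 23)/6 = 90/6 = 15; σ²_Task 3 = ((23−11)/6)² = 4.000
te_Task 4 = (4 + 4·5 + 12)/6 = 36/6 = 6; σ²_Task 4 = ((12−4)/6)² = 1.778
te_Task 5 = (9 + 4·10 + 11)/6 = 60/6 = 10; σ²_Task 5 = ((11−9)/6)² = 0.111
te_Task 6 = (1 + 4·2 + 15)/6 = 24/6 = 4; σ²_Task 6 = ((15−1)/6)² = 5.444
te_Task 7 = (6 + 4·11 + 28)/6 = 78/6 = 13; σ²_Task 7 = ((28−6)/6)² = 13.444

Forward pass:
ES_Task 1 = 0; EF_Task 1 = 6
ES_Task 2 = 6; EF_Task 2 = 6+14 = 20
ES_Task 3 = 6; EF_Task 3 = 6+15 = 21
ES_Task 4 = 21; EF_Task 4 = 21+6 = 27
ES_Task 5 = max(EF_Task 2=20, EF_Task 3=21) = 21; EF_Task 5 = 21+10 = 31
ES_Task 6 = 21; EF_Task 6 = 21+4 = 25
ES_Task 7 = max(EF_Task 2=20, EF_Task 4=27, EF_Task 5=31, EF_Task 6=25) = 31; EF_Task 7 = 31+13 = 44
Expected project duration μ = 44 days. Critical path: Task 1 → Task 3 → Task 5 → Task 7.

Variances on critical path: σ²_Task 1=1.778, σ²_Task 3=4.000, σ²_Task 5=0.111, σ²_Task 7=13.444.
Largest is σ²_Task 7 = 13.444.

Task 7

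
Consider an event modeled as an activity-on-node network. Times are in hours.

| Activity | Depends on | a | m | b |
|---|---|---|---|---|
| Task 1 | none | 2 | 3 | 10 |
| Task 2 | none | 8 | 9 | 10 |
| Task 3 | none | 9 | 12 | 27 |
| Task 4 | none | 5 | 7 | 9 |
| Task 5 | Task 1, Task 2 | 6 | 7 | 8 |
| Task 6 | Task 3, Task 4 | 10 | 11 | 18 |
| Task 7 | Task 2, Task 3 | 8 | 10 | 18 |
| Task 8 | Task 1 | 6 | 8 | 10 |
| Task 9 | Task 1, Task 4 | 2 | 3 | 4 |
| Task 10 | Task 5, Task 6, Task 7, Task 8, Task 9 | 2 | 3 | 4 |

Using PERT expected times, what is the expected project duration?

te_Task 1 = (2 + 4·3 + 10)/6 = 24/6 = 4
te_Task 2 = (8 + 4·9 + 10)/6 = 54/6 = 9
te_Task 3 = (9 + 4·12 + 27)/6 = 84/6 = 14
te_Task 4 = (5 + 4·7 + 9)/6 = 42/6 = 7
te_Task 5 = (6 + 4·7 + 8)/6 = 42/6 = 7
te_Task 6 = (10 + 4·11 + 18)/6 = 72/6 = 12
te_Task 7 = (8 + 4·10 + 18)/6 = 66/6 = 11
te_Task 8 = (6 + 4·8 + 10)/6 = 48/6 = 8
te_Task 9 = (2 + 4·3 + 4)/6 = 18/6 = 3
te_Task 10 = (2 + 4·3 + 4)/6 = 18/6 = 3

Forward pass:
ES_Task 1 = 0; EF_Task 1 = 4
ES_Task 2 = 0; EF_Task 2 = 9
ES_Task 3 = 0; EF_Task 3 = 14
ES_Task 4 = 0; EF_Task 4 = 7
ES_Task 5 = max(EF_Task 1=4, EF_Task 2=9) = 9; EF_Task 5 = 9+7 = 16
ES_Task 6 = max(EF_Task 3=14, EF_Task 4=7) = 14; EF_Task 6 = 14+12 = 26
ES_Task 7 = max(EF_Task 2=9, EF_Task 3=14) = 14; EF_Task 7 = 14+11 = 25
ES_Task 8 = 4; EF_Task 8 = 4+8 = 12
ES_Task 9 = max(EF_Task 1=4, EF_Task 4=7) = 7; EF_Task 9 = 7+3 = 10
ES_Task 10 = max(EF_Task 5=16, EF_Task 6=26, EF_Task 7=25, EF_Task 8=12, EF_Task 9=10) = 26; EF_Task 10 = 26+3 = 29
Expected project duration μ = 29 hours. Critical path: Task 3 → Task 6 → Task 10.

29 hours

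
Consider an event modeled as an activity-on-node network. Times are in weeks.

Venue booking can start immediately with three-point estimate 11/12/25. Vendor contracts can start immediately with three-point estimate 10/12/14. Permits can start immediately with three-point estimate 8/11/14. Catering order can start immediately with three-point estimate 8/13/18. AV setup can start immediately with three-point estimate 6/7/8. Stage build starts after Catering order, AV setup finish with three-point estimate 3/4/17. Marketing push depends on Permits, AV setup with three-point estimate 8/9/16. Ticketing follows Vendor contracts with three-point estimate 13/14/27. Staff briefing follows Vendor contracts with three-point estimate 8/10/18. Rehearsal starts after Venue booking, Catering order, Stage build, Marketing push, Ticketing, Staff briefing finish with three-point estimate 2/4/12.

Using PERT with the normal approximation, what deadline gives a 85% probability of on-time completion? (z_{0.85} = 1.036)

te_Venue booking = (11 + 4·12 + 25)/6 = 84/6 = 14; σ²_Venue booking = ((25−11)/6)² = 5.444
te_Vendor contracts = (10 + 4·12 + 14)/6 = 72/6 = 12; σ²_Vendor contracts = ((14−10)/6)² = 0.444
te_Permits = (8 + 4·11 + 14)/6 = 66/6 = 11; σ²_Permits = ((14−8)/6)² = 1.000
te_Catering order = (8 + 4·13 + 18)/6 = 78/6 = 13; σ²_Catering order = ((18−8)/6)² = 2.778
te_AV setup = (6 + 4·7 + 8)/6 = 42/6 = 7; σ²_AV setup = ((8−6)/6)² = 0.111
te_Stage build = (3 + 4·4 + 17)/6 = 36/6 = 6; σ²_Stage build = ((17−3)/6)² = 5.444
te_Marketing push = (8 + 4·9 + 16)/6 = 60/6 = 10; σ²_Marketing push = ((16−8)/6)² = 1.778
te_Ticketing = (13 + 4·14 + 27)/6 = 96/6 = 16; σ²_Ticketing = ((27−13)/6)² = 5.444
te_Staff briefing = (8 + 4·10 + 18)/6 = 66/6 = 11; σ²_Staff briefing = ((18−8)/6)² = 2.778
te_Rehearsal = (2 + 4·4 + 12)/6 = 30/6 = 5; σ²_Rehearsal = ((12−2)/6)² = 2.778

Forward pass:
ES_Venue booking = 0; EF_Venue booking = 14
ES_Vendor contracts = 0; EF_Vendor contracts = 12
ES_Permits = 0; EF_Permits = 11
ES_Catering order = 0; EF_Catering order = 13
ES_AV setup = 0; EF_AV setup = 7
ES_Stage build = max(EF_Catering order=13, EF_AV setup=7) = 13; EF_Stage build = 13+6 = 19
ES_Marketing push = max(EF_Permits=11, EF_AV setup=7) = 11; EF_Marketing push = 11+10 = 21
ES_Ticketing = 12; EF_Ticketing = 12+16 = 28
ES_Staff briefing = 12; EF_Staff briefing = 12+11 = 23
ES_Rehearsal = max(EF_Venue booking=14, EF_Catering order=13, EF_Stage build=19, EF_Marketing push=21, EF_Ticketing=28, EF_Staff briefing=23) = 28; EF_Rehearsal = 28+5 = 33
Expected project duration μ = 33 weeks. Critical path: Vendor contracts → Ticketing → Rehearsal.

Variance along critical path = 0.444 + 5.444 + 2.778 = 8.667; σ = 2.944 weeks.
D = μ + z·σ = 33 + 1.036·2.944 = 36.0 weeks

36.0 weeks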